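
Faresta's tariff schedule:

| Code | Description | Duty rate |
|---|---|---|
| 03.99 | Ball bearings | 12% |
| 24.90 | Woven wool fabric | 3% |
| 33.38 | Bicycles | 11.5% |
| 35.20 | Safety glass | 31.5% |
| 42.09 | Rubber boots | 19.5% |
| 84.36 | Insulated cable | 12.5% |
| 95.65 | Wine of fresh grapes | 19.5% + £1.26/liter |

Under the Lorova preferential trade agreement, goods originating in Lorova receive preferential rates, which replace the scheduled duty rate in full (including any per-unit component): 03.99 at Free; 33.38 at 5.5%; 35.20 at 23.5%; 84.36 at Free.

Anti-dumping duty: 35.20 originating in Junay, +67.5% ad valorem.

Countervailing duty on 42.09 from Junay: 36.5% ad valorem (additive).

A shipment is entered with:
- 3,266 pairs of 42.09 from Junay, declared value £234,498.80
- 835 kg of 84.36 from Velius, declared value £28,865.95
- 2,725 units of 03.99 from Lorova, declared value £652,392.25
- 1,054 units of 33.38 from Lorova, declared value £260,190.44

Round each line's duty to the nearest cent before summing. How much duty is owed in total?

£149,238.04

Line 1 (42.09, Junay, 3,266 pairs, £234,498.80):
Base rate for 42.09 is 19.5%.
Additional duty on 42.09 from Junay: +36.5%. Applied ad valorem rate: 19.5% + 36.5% = 56%.
Duty = £234,498.80 × 56% = £131,319.33.
Line 2 (84.36, Velius, 835 kg, £28,865.95):
Base rate for 84.36 is 12.5%.
84.36 has an FTA preferential rate, but origin Velius is not Lorova; base rate stands.
Duty = £28,865.95 × 12.5% = £3,608.24.
Line 3 (03.99, Lorova, 2,725 units, £652,392.25):
Base rate for 03.99 is 12%.
Origin Lorova qualifies under the Faresta–Lorova agreement and 03.99 is covered: preferential rate Free applies instead.
Duty = £652,392.25 × 0% = £0.00.
Line 4 (33.38, Lorova, 1,054 units, £260,190.44):
Base rate for 33.38 is 11.5%.
Origin Lorova qualifies under the Faresta–Lorova agreement and 33.38 is covered: preferential rate 5.5% applies instead.
Duty = £260,190.44 × 5.5% = £14,310.47.
Total = £131,319.33 + £3,608.24 + £0.00 + £14,310.47 = £149,238.04.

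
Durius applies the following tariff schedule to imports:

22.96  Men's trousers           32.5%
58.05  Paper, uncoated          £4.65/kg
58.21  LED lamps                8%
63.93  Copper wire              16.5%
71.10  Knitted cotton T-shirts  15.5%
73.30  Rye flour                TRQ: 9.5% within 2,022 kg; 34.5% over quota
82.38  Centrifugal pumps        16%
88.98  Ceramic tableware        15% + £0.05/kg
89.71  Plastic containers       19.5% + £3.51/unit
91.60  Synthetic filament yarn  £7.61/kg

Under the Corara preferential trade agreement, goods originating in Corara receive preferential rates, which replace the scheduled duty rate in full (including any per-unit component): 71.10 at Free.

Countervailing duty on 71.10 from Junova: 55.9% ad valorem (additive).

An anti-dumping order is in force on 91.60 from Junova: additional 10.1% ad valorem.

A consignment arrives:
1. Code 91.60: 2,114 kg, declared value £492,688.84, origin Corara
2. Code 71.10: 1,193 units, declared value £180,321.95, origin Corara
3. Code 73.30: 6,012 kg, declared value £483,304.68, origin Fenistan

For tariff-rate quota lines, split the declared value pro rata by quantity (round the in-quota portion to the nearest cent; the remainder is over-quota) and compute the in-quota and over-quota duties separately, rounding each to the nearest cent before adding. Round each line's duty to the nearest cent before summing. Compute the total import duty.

£142,190.51

Line 1 (91.60, Corara, 2,114 kg, £492,688.84):
Base rate for 91.60 is £7.61/kg.
Origin Corara is the FTA partner but 91.60 is not on the preference list; base rate stands.
The additional-duty order on 91.60 targets Junova, not Corara; it does not apply.
Duty = 2,114 × £7.61 = £16,087.54.
Line 2 (71.10, Corara, 1,193 units, £180,321.95):
Base rate for 71.10 is 15.5%.
Origin Corara qualifies under the Durius–Corara agreement and 71.10 is covered: preferential rate Free applies instead.
The additional-duty order on 71.10 targets Junova, not Corara; it does not apply.
Duty = £180,321.95 × 0% = £0.00.
Line 3 (73.30, Fenistan, 6,012 kg, £483,304.68):
Code 73.30 is under a tariff-rate quota (threshold 2,022 kg). In-quota: 2,022 kg at 9.5%; over-quota: 3,990 kg at 34.5%.
Pro-rata value split: in-quota = £483,304.68 × 2,022/6,012 = £162,548.58; over-quota = £483,304.68 − £162,548.58 = £320,756.10.
In-quota duty = £162,548.58 × 9.5% = £15,442.12. Over-quota duty = £320,756.10 × 34.5% = £110,660.85.
Line duty = £15,442.12 + £110,660.85 = £126,102.97.
Total = £16,087.54 + £0.00 + £126,102.97 = £142,190.51.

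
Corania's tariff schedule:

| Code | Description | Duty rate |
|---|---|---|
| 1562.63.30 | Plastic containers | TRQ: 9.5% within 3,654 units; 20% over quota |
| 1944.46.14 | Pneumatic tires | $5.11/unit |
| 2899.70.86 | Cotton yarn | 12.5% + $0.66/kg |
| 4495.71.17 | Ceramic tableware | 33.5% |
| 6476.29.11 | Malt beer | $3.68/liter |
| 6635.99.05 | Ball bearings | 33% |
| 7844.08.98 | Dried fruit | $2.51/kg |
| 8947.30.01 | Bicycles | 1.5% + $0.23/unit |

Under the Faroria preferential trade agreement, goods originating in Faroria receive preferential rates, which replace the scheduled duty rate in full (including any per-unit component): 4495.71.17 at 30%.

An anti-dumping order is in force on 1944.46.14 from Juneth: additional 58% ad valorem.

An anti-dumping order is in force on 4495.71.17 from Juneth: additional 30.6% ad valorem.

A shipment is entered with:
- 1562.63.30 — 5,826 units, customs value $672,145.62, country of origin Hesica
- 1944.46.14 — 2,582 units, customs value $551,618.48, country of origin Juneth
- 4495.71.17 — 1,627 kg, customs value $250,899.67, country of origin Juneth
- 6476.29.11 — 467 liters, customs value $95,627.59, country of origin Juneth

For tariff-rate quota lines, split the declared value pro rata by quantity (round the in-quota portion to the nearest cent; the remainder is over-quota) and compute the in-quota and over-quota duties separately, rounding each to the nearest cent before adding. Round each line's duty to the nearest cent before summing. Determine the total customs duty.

Line 1 (1562.63.30, Hesica, 5,826 units, $672,145.62):
Code 1562.63.30 is under a tariff-rate quota (threshold 3,654 units). In-quota: 3,654 units at 9.5%; over-quota: 2,172 units at 20%.
Pro-rata value split: in-quota = $672,145.62 × 3,654/5,826 = $421,561.98; over-quota = $672,145.62 − $421,561.98 = $250,583.64.
In-quota duty = $421,561.98 × 9.5% = $40,048.39. Over-quota duty = $250,583.64 × 20% = $50,116.73.
Line duty = $40,048.39 + $50,116.73 = $90,165.12.
Line 2 (1944.46.14, Juneth, 2,582 units, $551,618.48):
Base rate for 1944.46.14 is $5.11/unit.
Additional duty on 1944.46.14 from Juneth: +58% ad valorem. Applied ad valorem rate = 58%.
Duty = $551,618.48 × 58% + 2,582 × $5.11 = $333,132.74.
Line 3 (4495.71.17, Juneth, 1,627 kg, $250,899.67):
Base rate for 4495.71.17 is 33.5%.
4495.71.17 has an FTA preferential rate, but origin Juneth is not Faroria; base rate stands.
Additional duty on 4495.71.17 from Juneth: +30.6%. Applied ad valorem rate: 33.5% + 30.6% = 64.1%.
Duty = $250,899.67 × 64.1% = $160,826.69.
Line 4 (6476.29.11, Juneth, 467 liters, $95,627.59):
Base rate for 6476.29.11 is $3.68/liter.
Duty = 467 × $3.68 = $1,718.56.
Total = $90,165.12 + $333,132.74 + $160,826.69 + $1,718.56 = $585,843.11.

$585,843.11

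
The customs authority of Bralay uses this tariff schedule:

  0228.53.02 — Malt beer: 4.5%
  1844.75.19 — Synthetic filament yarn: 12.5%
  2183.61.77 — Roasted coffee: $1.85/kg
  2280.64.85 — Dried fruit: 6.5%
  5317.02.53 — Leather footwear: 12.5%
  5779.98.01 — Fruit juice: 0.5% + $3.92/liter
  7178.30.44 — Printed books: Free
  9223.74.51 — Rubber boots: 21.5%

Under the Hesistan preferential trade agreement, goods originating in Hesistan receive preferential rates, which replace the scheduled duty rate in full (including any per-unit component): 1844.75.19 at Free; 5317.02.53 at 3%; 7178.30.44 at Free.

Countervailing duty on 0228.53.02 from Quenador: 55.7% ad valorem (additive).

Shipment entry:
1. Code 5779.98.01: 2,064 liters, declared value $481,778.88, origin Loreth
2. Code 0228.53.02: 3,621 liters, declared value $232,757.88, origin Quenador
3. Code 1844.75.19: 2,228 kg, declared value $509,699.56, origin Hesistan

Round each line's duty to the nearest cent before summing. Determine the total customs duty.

Line 1 (5779.98.01, Loreth, 2,064 liters, $481,778.88):
Base rate for 5779.98.01 is 0.5% + $3.92/liter.
Duty = $481,778.88 × 0.5% + 2,064 × $3.92 = $10,499.77.
Line 2 (0228.53.02, Quenador, 3,621 liters, $232,757.88):
Base rate for 0228.53.02 is 4.5%.
Additional duty on 0228.53.02 from Quenador: +55.7%. Applied ad valorem rate: 4.5% + 55.7% = 60.2%.
Duty = $232,757.88 × 60.2% = $140,120.24.
Line 3 (1844.75.19, Hesistan, 2,228 kg, $509,699.56):
Base rate for 1844.75.19 is 12.5%.
Origin Hesistan qualifies under the Bralay–Hesistan agreement and 1844.75.19 is covered: preferential rate Free applies instead.
Duty = $509,699.56 × 0% = $0.00.
Total = $10,499.77 + $140,120.24 + $0.00 = $150,620.01.

$150,620.01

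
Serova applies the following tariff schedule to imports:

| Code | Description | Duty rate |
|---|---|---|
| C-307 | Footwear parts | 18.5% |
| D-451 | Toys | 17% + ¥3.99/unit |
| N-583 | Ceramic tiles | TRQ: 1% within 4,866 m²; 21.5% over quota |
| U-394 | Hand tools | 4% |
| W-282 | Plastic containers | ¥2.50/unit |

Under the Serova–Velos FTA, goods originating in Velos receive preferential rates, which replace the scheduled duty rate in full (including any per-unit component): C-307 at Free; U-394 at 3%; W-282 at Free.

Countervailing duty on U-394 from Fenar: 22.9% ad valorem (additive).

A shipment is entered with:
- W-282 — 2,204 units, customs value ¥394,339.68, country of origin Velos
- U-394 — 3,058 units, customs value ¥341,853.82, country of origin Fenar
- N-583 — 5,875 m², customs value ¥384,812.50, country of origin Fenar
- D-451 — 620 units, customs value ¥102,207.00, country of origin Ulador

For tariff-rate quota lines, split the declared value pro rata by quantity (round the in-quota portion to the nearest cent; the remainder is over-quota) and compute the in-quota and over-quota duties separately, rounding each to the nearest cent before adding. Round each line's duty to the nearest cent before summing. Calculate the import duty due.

¥129,204.14

Line 1 (W-282, Velos, 2,204 units, ¥394,339.68):
Base rate for W-282 is ¥2.50/unit.
Origin Velos qualifies under the Serova–Velos agreement and W-282 is covered: preferential rate Free applies instead.
Duty = ¥394,339.68 × 0% = ¥0.00.
Line 2 (U-394, Fenar, 3,058 units, ¥341,853.82):
Base rate for U-394 is 4%.
U-394 has an FTA preferential rate, but origin Fenar is not Velos; base rate stands.
Additional duty on U-394 from Fenar: +22.9%. Applied ad valorem rate: 4% + 22.9% = 26.9%.
Duty = ¥341,853.82 × 26.9% = ¥91,958.68.
Line 3 (N-583, Fenar, 5,875 m², ¥384,812.50):
Code N-583 is under a tariff-rate quota (threshold 4,866 m²). In-quota: 4,866 m² at 1%; over-quota: 1,009 m² at 21.5%.
Pro-rata value split: in-quota = ¥384,812.50 × 4,866/5,875 = ¥318,723.00; over-quota = ¥384,812.50 − ¥318,723.00 = ¥66,089.50.
In-quota duty = ¥318,723.00 × 1% = ¥3,187.23. Over-quota duty = ¥66,089.50 × 21.5% = ¥14,209.24.
Line duty = ¥3,187.23 + ¥14,209.24 = ¥17,396.47.
Line 4 (D-451, Ulador, 620 units, ¥102,207.00):
Base rate for D-451 is 17% + ¥3.99/unit.
Duty = ¥102,207.00 × 17% + 620 × ¥3.99 = ¥19,848.99.
Total = ¥0.00 + ¥91,958.68 + ¥17,396.47 + ¥19,848.99 = ¥129,204.14.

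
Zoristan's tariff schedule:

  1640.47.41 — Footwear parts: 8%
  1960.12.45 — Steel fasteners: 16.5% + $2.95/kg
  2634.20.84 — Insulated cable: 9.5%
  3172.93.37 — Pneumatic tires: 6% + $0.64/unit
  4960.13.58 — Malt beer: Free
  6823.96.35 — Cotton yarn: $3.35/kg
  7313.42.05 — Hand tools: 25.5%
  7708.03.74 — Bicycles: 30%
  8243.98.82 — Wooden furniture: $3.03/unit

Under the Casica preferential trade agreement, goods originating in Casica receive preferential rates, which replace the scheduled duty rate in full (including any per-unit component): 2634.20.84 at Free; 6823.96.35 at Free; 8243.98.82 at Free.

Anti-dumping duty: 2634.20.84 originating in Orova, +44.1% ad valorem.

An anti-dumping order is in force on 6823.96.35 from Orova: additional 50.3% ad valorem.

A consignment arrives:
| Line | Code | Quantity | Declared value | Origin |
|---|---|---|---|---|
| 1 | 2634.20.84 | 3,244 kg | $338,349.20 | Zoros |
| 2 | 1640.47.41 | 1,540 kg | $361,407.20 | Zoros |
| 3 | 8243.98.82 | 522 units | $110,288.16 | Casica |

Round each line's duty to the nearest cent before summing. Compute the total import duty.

$61,055.75

Line 1 (2634.20.84, Zoros, 3,244 kg, $338,349.20):
Base rate for 2634.20.84 is 9.5%.
2634.20.84 has an FTA preferential rate, but origin Zoros is not Casica; base rate stands.
The additional-duty order on 2634.20.84 targets Orova, not Zoros; it does not apply.
Duty = $338,349.20 × 9.5% = $32,143.17.
Line 2 (1640.47.41, Zoros, 1,540 kg, $361,407.20):
Base rate for 1640.47.41 is 8%.
Duty = $361,407.20 × 8% = $28,912.58.
Line 3 (8243.98.82, Casica, 522 units, $110,288.16):
Base rate for 8243.98.82 is $3.03/unit.
Origin Casica qualifies under the Zoristan–Casica agreement and 8243.98.82 is covered: preferential rate Free applies instead.
Duty = $110,288.16 × 0% = $0.00.
Total = $32,143.17 + $28,912.58 + $0.00 = $61,055.75.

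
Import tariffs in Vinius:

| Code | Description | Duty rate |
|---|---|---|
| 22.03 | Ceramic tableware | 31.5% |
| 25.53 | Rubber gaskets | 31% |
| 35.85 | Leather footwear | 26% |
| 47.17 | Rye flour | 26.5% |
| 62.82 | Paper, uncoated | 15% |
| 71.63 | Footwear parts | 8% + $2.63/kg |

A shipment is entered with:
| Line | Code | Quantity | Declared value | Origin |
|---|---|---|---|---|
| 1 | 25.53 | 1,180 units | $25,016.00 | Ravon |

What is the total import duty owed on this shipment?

Line 1 (25.53, Ravon, 1,180 units, $25,016.00):
Base rate for 25.53 is 31%.
Duty = $25,016.00 × 31% = $7,754.96.

$7,754.96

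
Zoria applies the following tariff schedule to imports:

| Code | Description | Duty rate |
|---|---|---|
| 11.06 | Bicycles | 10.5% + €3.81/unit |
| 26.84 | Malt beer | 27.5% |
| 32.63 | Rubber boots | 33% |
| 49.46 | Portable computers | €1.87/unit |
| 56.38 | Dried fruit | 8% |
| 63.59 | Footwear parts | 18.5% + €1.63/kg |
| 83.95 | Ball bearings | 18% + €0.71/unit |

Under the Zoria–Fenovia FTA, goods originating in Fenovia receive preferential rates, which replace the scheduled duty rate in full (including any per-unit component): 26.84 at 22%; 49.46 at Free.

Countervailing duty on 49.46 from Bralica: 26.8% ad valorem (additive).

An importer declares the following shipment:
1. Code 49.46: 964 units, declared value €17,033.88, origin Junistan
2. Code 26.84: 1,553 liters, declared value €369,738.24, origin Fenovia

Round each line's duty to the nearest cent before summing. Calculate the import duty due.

€83,145.09

Line 1 (49.46, Junistan, 964 units, €17,033.88):
Base rate for 49.46 is €1.87/unit.
49.46 has an FTA preferential rate, but origin Junistan is not Fenovia; base rate stands.
The additional-duty order on 49.46 targets Bralica, not Junistan; it does not apply.
Duty = 964 × €1.87 = €1,802.68.
Line 2 (26.84, Fenovia, 1,553 liters, €369,738.24):
Base rate for 26.84 is 27.5%.
Origin Fenovia qualifies under the Zoria–Fenovia agreement and 26.84 is covered: preferential rate 22% applies instead.
Duty = €369,738.24 × 22% = €81,342.41.
Total = €1,802.68 + €81,342.41 = €83,145.09.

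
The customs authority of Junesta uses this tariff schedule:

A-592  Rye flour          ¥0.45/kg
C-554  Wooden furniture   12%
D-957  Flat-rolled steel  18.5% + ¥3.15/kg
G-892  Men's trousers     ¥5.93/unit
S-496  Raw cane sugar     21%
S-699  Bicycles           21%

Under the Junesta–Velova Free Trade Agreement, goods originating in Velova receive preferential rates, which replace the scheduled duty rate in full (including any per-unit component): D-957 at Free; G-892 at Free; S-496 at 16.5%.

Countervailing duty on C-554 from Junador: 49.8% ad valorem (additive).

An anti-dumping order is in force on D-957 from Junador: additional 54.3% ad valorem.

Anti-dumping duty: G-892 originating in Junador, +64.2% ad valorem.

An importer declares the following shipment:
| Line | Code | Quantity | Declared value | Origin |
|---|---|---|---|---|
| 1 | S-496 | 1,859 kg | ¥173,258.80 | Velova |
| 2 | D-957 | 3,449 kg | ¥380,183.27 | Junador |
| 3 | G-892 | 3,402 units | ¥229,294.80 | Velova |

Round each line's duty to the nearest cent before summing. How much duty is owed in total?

Line 1 (S-496, Velova, 1,859 kg, ¥173,258.80):
Base rate for S-496 is 21%.
Origin Velova qualifies under the Junesta–Velova agreement and S-496 is covered: preferential rate 16.5% applies instead.
Duty = ¥173,258.80 × 16.5% = ¥28,587.70.
Line 2 (D-957, Junador, 3,449 kg, ¥380,183.27):
Base rate for D-957 is 18.5% + ¥3.15/kg.
D-957 has an FTA preferential rate, but origin Junador is not Velova; base rate stands.
Additional duty on D-957 from Junador: +54.3%. Applied ad valorem rate: 18.5% + 54.3% = 72.8%.
Duty = ¥380,183.27 × 72.8% + 3,449 × ¥3.15 = ¥287,637.77.
Line 3 (G-892, Velova, 3,402 units, ¥229,294.80):
Base rate for G-892 is ¥5.93/unit.
Origin Velova qualifies under the Junesta–Velova agreement and G-892 is covered: preferential rate Free applies instead.
The additional-duty order on G-892 targets Junador, not Velova; it does not apply.
Duty = ¥229,294.80 × 0% = ¥0.00.
Total = ¥28,587.70 + ¥287,637.77 + ¥0.00 = ¥316,225.47.

¥316,225.47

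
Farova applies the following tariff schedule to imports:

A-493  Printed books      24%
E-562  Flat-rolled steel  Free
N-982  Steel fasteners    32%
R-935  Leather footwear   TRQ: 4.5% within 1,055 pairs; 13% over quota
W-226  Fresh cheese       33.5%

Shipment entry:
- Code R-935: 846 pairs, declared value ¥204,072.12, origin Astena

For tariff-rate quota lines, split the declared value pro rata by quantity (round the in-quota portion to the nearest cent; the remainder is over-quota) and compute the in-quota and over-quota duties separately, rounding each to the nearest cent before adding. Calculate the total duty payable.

¥9,183.25

Line 1 (R-935, Astena, 846 pairs, ¥204,072.12):
Code R-935 is under a tariff-rate quota (threshold 1,055 pairs). Quantity 846 pairs is within the quota, so the in-quota rate 4.5% applies to the full value.
Duty = ¥204,072.12 × 4.5% = ¥9,183.25.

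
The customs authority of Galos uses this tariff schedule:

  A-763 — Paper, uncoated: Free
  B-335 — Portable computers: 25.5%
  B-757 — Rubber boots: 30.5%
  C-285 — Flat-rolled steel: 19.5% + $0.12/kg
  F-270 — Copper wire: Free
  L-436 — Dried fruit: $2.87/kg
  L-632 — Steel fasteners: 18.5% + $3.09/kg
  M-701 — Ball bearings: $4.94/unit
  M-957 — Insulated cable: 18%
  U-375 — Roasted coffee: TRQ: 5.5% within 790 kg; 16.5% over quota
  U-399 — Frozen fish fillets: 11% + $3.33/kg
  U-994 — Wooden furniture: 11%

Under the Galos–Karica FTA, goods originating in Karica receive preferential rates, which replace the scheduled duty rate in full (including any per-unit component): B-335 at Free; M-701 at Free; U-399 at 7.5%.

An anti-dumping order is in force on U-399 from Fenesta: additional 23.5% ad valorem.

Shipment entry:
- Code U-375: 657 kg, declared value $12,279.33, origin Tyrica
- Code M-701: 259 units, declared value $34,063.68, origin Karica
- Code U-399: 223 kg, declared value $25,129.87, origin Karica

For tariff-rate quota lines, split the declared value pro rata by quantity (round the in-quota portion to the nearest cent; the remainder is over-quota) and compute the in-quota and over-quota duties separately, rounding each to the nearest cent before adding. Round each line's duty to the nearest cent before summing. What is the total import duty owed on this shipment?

$2,560.10

Line 1 (U-375, Tyrica, 657 kg, $12,279.33):
Code U-375 is under a tariff-rate quota (threshold 790 kg). Quantity 657 kg is within the quota, so the in-quota rate 5.5% applies to the full value.
Duty = $12,279.33 × 5.5% = $675.36.
Line 2 (M-701, Karica, 259 units, $34,063.68):
Base rate for M-701 is $4.94/unit.
Origin Karica qualifies under the Galos–Karica agreement and M-701 is covered: preferential rate Free applies instead.
Duty = $34,063.68 × 0% = $0.00.
Line 3 (U-399, Karica, 223 kg, $25,129.87):
Base rate for U-399 is 11% + $3.33/kg.
Origin Karica qualifies under the Galos–Karica agreement and U-399 is covered: preferential rate 7.5% applies instead.
The additional-duty order on U-399 targets Fenesta, not Karica; it does not apply.
Duty = $25,129.87 × 7.5% = $1,884.74.
Total = $675.36 + $0.00 + $1,884.74 = $2,560.10.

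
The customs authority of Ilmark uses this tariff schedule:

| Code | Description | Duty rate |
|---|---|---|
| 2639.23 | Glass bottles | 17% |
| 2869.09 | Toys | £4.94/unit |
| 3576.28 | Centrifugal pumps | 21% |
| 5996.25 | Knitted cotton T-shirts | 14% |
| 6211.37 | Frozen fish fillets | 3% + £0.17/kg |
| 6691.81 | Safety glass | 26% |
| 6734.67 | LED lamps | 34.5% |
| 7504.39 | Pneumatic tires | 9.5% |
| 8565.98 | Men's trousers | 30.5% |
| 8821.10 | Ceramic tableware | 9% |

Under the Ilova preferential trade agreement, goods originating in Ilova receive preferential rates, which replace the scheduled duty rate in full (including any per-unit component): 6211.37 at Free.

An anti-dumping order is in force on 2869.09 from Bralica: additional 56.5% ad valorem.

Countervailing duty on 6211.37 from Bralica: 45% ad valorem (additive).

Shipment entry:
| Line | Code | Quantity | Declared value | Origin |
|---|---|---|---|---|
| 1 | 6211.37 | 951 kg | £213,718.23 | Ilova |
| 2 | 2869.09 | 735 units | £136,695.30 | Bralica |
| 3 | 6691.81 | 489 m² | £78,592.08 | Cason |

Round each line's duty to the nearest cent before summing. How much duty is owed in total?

Line 1 (6211.37, Ilova, 951 kg, £213,718.23):
Base rate for 6211.37 is 3% + £0.17/kg.
Origin Ilova qualifies under the Ilmark–Ilova agreement and 6211.37 is covered: preferential rate Free applies instead.
The additional-duty order on 6211.37 targets Bralica, not Ilova; it does not apply.
Duty = £213,718.23 × 0% = £0.00.
Line 2 (2869.09, Bralica, 735 units, £136,695.30):
Base rate for 2869.09 is £4.94/unit.
Additional duty on 2869.09 from Bralica: +56.5% ad valorem. Applied ad valorem rate = 56.5%.
Duty = £136,695.30 × 56.5% + 735 × £4.94 = £80,863.74.
Line 3 (6691.81, Cason, 489 m², £78,592.08):
Base rate for 6691.81 is 26%.
Duty = £78,592.08 × 26% = £20,433.94.
Total = £0.00 + £80,863.74 + £20,433.94 = £101,297.68.

£101,297.68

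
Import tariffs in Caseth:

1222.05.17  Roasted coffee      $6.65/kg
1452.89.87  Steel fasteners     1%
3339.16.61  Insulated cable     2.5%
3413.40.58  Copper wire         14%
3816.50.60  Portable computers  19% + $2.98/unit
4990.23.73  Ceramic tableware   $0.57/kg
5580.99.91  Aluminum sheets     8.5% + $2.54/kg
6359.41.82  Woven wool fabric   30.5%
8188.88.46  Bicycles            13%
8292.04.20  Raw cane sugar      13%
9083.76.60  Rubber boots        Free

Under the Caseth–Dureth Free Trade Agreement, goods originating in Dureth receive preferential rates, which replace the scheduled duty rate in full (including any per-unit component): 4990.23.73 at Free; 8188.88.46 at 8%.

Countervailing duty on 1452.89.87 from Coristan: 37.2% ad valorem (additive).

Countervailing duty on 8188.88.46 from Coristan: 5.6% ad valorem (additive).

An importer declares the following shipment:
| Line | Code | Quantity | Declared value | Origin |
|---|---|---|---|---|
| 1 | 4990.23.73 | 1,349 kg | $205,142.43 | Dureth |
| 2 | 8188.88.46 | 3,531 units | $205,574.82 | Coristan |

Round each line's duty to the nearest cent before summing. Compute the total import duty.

Line 1 (4990.23.73, Dureth, 1,349 kg, $205,142.43):
Base rate for 4990.23.73 is $0.57/kg.
Origin Dureth qualifies under the Caseth–Dureth agreement and 4990.23.73 is covered: preferential rate Free applies instead.
Duty = $205,142.43 × 0% = $0.00.
Line 2 (8188.88.46, Coristan, 3,531 units, $205,574.82):
Base rate for 8188.88.46 is 13%.
8188.88.46 has an FTA preferential rate, but origin Coristan is not Dureth; base rate stands.
Additional duty on 8188.88.46 from Coristan: +5.6%. Applied ad valorem rate: 13% + 5.6% = 18.6%.
Duty = $205,574.82 × 18.6% = $38,236.92.
Total = $0.00 + $38,236.92 = $38,236.92.

$38,236.92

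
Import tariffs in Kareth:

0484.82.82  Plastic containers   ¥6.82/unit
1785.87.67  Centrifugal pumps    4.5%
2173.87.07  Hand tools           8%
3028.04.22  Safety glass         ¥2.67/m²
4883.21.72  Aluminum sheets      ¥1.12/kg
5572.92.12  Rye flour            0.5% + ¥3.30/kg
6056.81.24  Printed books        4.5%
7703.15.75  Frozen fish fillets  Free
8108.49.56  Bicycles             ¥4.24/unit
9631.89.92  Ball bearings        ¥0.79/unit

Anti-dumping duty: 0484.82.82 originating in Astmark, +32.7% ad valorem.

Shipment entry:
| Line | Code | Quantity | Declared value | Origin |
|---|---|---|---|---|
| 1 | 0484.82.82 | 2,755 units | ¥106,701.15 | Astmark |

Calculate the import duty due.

Line 1 (0484.82.82, Astmark, 2,755 units, ¥106,701.15):
Base rate for 0484.82.82 is ¥6.82/unit.
Additional duty on 0484.82.82 from Astmark: +32.7% ad valorem. Applied ad valorem rate = 32.7%.
Duty = ¥106,701.15 × 32.7% + 2,755 × ¥6.82 = ¥53,680.38.

¥53,680.38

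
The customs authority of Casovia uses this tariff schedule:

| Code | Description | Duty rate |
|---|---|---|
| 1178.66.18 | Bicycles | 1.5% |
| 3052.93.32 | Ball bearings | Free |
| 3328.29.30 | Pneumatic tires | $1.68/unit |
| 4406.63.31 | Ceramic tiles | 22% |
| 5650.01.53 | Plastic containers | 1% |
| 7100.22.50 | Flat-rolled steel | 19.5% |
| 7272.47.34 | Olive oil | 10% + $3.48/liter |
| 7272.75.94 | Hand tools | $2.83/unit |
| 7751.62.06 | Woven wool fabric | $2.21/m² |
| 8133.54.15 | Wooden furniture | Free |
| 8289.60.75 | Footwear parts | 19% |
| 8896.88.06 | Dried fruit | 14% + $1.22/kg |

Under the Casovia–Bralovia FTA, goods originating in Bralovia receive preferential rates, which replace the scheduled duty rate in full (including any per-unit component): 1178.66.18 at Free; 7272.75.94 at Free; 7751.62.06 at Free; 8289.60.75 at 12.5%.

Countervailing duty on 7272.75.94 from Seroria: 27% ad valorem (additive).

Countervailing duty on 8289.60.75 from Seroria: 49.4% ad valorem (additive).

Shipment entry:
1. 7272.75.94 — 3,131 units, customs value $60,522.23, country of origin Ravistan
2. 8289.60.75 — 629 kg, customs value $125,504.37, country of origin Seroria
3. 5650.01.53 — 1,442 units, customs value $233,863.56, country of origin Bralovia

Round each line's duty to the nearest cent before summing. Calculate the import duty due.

$97,044.36

Line 1 (7272.75.94, Ravistan, 3,131 units, $60,522.23):
Base rate for 7272.75.94 is $2.83/unit.
7272.75.94 has an FTA preferential rate, but origin Ravistan is not Bralovia; base rate stands.
The additional-duty order on 7272.75.94 targets Seroria, not Ravistan; it does not apply.
Duty = 3,131 × $2.83 = $8,860.73.
Line 2 (8289.60.75, Seroria, 629 kg, $125,504.37):
Base rate for 8289.60.75 is 19%.
8289.60.75 has an FTA preferential rate, but origin Seroria is not Bralovia; base rate stands.
Additional duty on 8289.60.75 from Seroria: +49.4%. Applied ad valorem rate: 19% + 49.4% = 68.4%.
Duty = $125,504.37 × 68.4% = $85,844.99.
Line 3 (5650.01.53, Bralovia, 1,442 units, $233,863.56):
Base rate for 5650.01.53 is 1%.
Origin Bralovia is the FTA partner but 5650.01.53 is not on the preference list; base rate stands.
Duty = $233,863.56 × 1% = $2,338.64.
Total = $8,860.73 + $85,844.99 + $2,338.64 = $97,044.36.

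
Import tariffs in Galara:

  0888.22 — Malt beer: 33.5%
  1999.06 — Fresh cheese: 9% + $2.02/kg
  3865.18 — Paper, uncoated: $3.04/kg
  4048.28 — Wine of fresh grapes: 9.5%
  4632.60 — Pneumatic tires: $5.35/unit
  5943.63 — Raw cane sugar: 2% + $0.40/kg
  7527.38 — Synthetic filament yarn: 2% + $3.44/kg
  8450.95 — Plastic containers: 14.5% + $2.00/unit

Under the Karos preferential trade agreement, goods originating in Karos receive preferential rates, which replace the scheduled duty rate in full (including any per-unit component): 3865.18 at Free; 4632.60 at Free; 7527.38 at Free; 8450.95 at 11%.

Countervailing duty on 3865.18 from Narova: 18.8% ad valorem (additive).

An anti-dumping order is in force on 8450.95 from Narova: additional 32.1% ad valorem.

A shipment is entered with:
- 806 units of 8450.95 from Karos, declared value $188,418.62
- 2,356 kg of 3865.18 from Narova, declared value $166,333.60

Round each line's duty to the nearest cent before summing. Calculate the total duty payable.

$59,159.01

Line 1 (8450.95, Karos, 806 units, $188,418.62):
Base rate for 8450.95 is 14.5% + $2.00/unit.
Origin Karos qualifies under the Galara–Karos agreement and 8450.95 is covered: preferential rate 11% applies instead.
The additional-duty order on 8450.95 targets Narova, not Karos; it does not apply.
Duty = $188,418.62 × 11% = $20,726.05.
Line 2 (3865.18, Narova, 2,356 kg, $166,333.60):
Base rate for 3865.18 is $3.04/kg.
3865.18 has an FTA preferential rate, but origin Narova is not Karos; base rate stands.
Additional duty on 3865.18 from Narova: +18.8% ad valorem. Applied ad valorem rate = 18.8%.
Duty = $166,333.60 × 18.8% + 2,356 × $3.04 = $38,432.96.
Total = $20,726.05 + $38,432.96 = $59,159.01.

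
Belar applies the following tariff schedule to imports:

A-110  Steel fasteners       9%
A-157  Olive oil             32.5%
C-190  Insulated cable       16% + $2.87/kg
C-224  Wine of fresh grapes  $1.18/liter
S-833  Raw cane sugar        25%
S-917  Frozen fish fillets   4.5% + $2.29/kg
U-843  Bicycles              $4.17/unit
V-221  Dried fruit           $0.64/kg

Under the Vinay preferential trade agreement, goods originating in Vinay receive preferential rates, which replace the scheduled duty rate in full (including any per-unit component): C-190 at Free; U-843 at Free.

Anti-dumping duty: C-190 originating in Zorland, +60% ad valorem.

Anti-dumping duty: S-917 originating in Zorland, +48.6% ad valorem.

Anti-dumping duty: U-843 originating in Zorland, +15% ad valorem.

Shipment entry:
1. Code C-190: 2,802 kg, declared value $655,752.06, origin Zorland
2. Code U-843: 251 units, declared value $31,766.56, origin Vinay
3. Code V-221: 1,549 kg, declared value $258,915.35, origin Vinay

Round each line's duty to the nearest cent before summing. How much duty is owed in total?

Line 1 (C-190, Zorland, 2,802 kg, $655,752.06):
Base rate for C-190 is 16% + $2.87/kg.
C-190 has an FTA preferential rate, but origin Zorland is not Vinay; base rate stands.
Additional duty on C-190 from Zorland: +60%. Applied ad valorem rate: 16% + 60% = 76%.
Duty = $655,752.06 × 76% + 2,802 × $2.87 = $506,413.31.
Line 2 (U-843, Vinay, 251 units, $31,766.56):
Base rate for U-843 is $4.17/unit.
Origin Vinay qualifies under the Belar–Vinay agreement and U-843 is covered: preferential rate Free applies instead.
The additional-duty order on U-843 targets Zorland, not Vinay; it does not apply.
Duty = $31,766.56 × 0% = $0.00.
Line 3 (V-221, Vinay, 1,549 kg, $258,915.35):
Base rate for V-221 is $0.64/kg.
Origin Vinay is the FTA partner but V-221 is not on the preference list; base rate stands.
Duty = 1,549 × $0.64 = $991.36.
Total = $506,413.31 + $0.00 + $991.36 = $507,404.67.

$507,404.67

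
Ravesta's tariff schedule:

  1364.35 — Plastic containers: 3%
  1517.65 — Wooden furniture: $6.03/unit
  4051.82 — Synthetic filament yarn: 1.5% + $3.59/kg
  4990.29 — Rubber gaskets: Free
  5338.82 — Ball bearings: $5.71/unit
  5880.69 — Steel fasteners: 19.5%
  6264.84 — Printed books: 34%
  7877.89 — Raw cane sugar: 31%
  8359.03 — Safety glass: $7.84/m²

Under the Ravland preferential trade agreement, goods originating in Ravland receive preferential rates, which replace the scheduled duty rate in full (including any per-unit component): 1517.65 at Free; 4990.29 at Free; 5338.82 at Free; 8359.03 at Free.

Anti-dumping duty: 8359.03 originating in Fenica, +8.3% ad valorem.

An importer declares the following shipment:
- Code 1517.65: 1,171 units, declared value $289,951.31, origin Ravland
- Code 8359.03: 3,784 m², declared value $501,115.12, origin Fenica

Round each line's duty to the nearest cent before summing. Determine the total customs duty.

Line 1 (1517.65, Ravland, 1,171 units, $289,951.31):
Base rate for 1517.65 is $6.03/unit.
Origin Ravland qualifies under the Ravesta–Ravland agreement and 1517.65 is covered: preferential rate Free applies instead.
Duty = $289,951.31 × 0% = $0.00.
Line 2 (8359.03, Fenica, 3,784 m², $501,115.12):
Base rate for 8359.03 is $7.84/m².
8359.03 has an FTA preferential rate, but origin Fenica is not Ravland; base rate stands.
Additional duty on 8359.03 from Fenica: +8.3% ad valorem. Applied ad valorem rate = 8.3%.
Duty = $501,115.12 × 8.3% + 3,784 × $7.84 = $71,259.11.
Total = $0.00 + $71,259.11 = $71,259.11.

$71,259.11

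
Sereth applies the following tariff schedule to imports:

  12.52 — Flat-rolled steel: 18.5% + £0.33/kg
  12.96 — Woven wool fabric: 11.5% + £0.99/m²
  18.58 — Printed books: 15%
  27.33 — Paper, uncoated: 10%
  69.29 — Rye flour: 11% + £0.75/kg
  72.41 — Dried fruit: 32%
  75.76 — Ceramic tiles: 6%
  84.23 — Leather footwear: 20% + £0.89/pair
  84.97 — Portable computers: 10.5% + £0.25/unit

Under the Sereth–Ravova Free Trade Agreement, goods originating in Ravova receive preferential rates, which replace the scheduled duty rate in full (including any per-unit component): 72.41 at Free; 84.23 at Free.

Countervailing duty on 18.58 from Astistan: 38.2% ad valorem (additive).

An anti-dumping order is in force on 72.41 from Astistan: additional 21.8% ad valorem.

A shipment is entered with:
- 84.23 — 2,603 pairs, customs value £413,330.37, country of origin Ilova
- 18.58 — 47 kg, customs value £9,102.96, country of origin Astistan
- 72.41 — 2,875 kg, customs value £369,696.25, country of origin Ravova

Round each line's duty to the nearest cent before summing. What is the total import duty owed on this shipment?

£89,825.51

Line 1 (84.23, Ilova, 2,603 pairs, £413,330.37):
Base rate for 84.23 is 20% + £0.89/pair.
84.23 has an FTA preferential rate, but origin Ilova is not Ravova; base rate stands.
Duty = £413,330.37 × 20% + 2,603 × £0.89 = £84,982.74.
Line 2 (18.58, Astistan, 47 kg, £9,102.96):
Base rate for 18.58 is 15%.
Additional duty on 18.58 from Astistan: +38.2%. Applied ad valorem rate: 15% + 38.2% = 53.2%.
Duty = £9,102.96 × 53.2% = £4,842.77.
Line 3 (72.41, Ravova, 2,875 kg, £369,696.25):
Base rate for 72.41 is 32%.
Origin Ravova qualifies under the Sereth–Ravova agreement and 72.41 is covered: preferential rate Free applies instead.
The additional-duty order on 72.41 targets Astistan, not Ravova; it does not apply.
Duty = £369,696.25 × 0% = £0.00.
Total = £84,982.74 + £4,842.77 + £0.00 = £89,825.51.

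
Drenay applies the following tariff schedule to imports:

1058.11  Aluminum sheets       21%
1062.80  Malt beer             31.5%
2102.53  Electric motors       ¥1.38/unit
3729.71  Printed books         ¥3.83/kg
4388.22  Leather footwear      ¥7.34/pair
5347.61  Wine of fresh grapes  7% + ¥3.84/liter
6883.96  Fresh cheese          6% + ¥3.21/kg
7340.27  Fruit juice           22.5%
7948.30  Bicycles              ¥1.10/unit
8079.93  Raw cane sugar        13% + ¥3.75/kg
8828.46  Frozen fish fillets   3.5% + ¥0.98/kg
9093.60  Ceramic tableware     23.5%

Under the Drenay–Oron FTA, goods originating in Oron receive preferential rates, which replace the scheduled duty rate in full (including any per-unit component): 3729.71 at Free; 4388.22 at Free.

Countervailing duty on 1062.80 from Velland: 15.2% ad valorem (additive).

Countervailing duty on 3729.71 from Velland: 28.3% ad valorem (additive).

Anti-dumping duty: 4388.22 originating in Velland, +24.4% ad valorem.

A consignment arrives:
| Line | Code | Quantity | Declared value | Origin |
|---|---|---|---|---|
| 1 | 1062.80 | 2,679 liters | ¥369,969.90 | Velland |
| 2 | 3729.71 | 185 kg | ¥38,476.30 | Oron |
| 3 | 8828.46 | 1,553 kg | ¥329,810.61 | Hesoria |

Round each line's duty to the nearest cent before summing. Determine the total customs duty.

¥185,841.25

Line 1 (1062.80, Velland, 2,679 liters, ¥369,969.90):
Base rate for 1062.80 is 31.5%.
Additional duty on 1062.80 from Velland: +15.2%. Applied ad valorem rate: 31.5% + 15.2% = 46.7%.
Duty = ¥369,969.90 × 46.7% = ¥172,775.94.
Line 2 (3729.71, Oron, 185 kg, ¥38,476.30):
Base rate for 3729.71 is ¥3.83/kg.
Origin Oron qualifies under the Drenay–Oron agreement and 3729.71 is covered: preferential rate Free applies instead.
The additional-duty order on 3729.71 targets Velland, not Oron; it does not apply.
Duty = ¥38,476.30 × 0% = ¥0.00.
Line 3 (8828.46, Hesoria, 1,553 kg, ¥329,810.61):
Base rate for 8828.46 is 3.5% + ¥0.98/kg.
Duty = ¥329,810.61 × 3.5% + 1,553 × ¥0.98 = ¥13,065.31.
Total = ¥172,775.94 + ¥0.00 + ¥13,065.31 = ¥185,841.25.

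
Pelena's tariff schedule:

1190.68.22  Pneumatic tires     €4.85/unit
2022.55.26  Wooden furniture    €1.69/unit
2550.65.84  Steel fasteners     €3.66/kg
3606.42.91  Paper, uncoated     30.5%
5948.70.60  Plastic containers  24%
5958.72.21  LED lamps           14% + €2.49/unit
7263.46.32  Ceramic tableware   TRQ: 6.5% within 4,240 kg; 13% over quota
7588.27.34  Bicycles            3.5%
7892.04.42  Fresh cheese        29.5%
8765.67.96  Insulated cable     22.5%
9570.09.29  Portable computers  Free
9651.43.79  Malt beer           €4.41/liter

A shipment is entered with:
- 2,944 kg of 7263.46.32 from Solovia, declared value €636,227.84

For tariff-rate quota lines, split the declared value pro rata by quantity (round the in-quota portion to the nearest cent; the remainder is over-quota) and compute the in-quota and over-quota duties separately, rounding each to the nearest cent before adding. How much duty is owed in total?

Line 1 (7263.46.32, Solovia, 2,944 kg, €636,227.84):
Code 7263.46.32 is under a tariff-rate quota (threshold 4,240 kg). Quantity 2,944 kg is within the quota, so the in-quota rate 6.5% applies to the full value.
Duty = €636,227.84 × 6.5% = €41,354.81.

€41,354.81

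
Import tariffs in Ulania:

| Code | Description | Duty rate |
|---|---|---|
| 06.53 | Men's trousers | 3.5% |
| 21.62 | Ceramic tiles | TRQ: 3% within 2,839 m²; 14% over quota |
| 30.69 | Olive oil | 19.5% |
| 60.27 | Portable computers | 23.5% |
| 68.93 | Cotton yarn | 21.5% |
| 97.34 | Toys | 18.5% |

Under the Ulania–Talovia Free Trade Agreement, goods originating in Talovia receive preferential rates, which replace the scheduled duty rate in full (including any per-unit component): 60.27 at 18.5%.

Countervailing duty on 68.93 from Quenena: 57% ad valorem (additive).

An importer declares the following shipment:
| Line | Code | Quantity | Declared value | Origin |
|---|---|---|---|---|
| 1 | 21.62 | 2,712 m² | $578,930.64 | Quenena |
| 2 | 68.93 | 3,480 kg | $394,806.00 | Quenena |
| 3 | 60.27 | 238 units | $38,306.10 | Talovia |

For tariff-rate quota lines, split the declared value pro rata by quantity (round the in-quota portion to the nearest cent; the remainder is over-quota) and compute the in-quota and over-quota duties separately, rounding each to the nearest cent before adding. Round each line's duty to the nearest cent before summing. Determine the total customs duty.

$334,377.26

Line 1 (21.62, Quenena, 2,712 m², $578,930.64):
Code 21.62 is under a tariff-rate quota (threshold 2,839 m²). Quantity 2,712 m² is within the quota, so the in-quota rate 3% applies to the full value.
Duty = $578,930.64 × 3% = $17,367.92.
Line 2 (68.93, Quenena, 3,480 kg, $394,806.00):
Base rate for 68.93 is 21.5%.
Additional duty on 68.93 from Quenena: +57%. Applied ad valorem rate: 21.5% + 57% = 78.5%.
Duty = $394,806.00 × 78.5% = $309,922.71.
Line 3 (60.27, Talovia, 238 units, $38,306.10):
Base rate for 60.27 is 23.5%.
Origin Talovia qualifies under the Ulania–Talovia agreement and 60.27 is covered: preferential rate 18.5% applies instead.
Duty = $38,306.10 × 18.5% = $7,086.63.
Total = $17,367.92 + $309,922.71 + $7,086.63 = $334,377.26.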